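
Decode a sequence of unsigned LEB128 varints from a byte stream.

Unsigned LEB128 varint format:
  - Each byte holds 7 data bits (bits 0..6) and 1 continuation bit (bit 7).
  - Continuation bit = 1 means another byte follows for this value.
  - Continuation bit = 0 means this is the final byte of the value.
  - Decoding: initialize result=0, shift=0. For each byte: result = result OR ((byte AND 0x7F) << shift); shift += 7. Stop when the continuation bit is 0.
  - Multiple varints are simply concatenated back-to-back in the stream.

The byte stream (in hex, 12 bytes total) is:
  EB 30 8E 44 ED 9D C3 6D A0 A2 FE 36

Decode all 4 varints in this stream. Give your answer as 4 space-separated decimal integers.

Answer: 6251 8718 229691117 115314976

Derivation:
  byte[0]=0xEB cont=1 payload=0x6B=107: acc |= 107<<0 -> acc=107 shift=7
  byte[1]=0x30 cont=0 payload=0x30=48: acc |= 48<<7 -> acc=6251 shift=14 [end]
Varint 1: bytes[0:2] = EB 30 -> value 6251 (2 byte(s))
  byte[2]=0x8E cont=1 payload=0x0E=14: acc |= 14<<0 -> acc=14 shift=7
  byte[3]=0x44 cont=0 payload=0x44=68: acc |= 68<<7 -> acc=8718 shift=14 [end]
Varint 2: bytes[2:4] = 8E 44 -> value 8718 (2 byte(s))
  byte[4]=0xED cont=1 payload=0x6D=109: acc |= 109<<0 -> acc=109 shift=7
  byte[5]=0x9D cont=1 payload=0x1D=29: acc |= 29<<7 -> acc=3821 shift=14
  byte[6]=0xC3 cont=1 payload=0x43=67: acc |= 67<<14 -> acc=1101549 shift=21
  byte[7]=0x6D cont=0 payload=0x6D=109: acc |= 109<<21 -> acc=229691117 shift=28 [end]
Varint 3: bytes[4:8] = ED 9D C3 6D -> value 229691117 (4 byte(s))
  byte[8]=0xA0 cont=1 payload=0x20=32: acc |= 32<<0 -> acc=32 shift=7
  byte[9]=0xA2 cont=1 payload=0x22=34: acc |= 34<<7 -> acc=4384 shift=14
  byte[10]=0xFE cont=1 payload=0x7E=126: acc |= 126<<14 -> acc=2068768 shift=21
  byte[11]=0x36 cont=0 payload=0x36=54: acc |= 54<<21 -> acc=115314976 shift=28 [end]
Varint 4: bytes[8:12] = A0 A2 FE 36 -> value 115314976 (4 byte(s))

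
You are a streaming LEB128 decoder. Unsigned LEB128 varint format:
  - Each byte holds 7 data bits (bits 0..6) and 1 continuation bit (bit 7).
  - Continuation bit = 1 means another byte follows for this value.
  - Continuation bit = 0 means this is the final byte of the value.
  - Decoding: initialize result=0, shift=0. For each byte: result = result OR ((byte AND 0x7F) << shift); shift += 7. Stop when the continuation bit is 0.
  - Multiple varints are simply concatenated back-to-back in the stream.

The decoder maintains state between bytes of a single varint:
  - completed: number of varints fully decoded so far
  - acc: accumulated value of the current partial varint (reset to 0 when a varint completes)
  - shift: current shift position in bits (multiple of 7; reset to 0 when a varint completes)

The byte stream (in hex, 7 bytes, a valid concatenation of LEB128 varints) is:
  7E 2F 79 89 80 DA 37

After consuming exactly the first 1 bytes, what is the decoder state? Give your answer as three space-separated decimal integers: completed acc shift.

Answer: 1 0 0

Derivation:
byte[0]=0x7E cont=0 payload=0x7E: varint #1 complete (value=126); reset -> completed=1 acc=0 shift=0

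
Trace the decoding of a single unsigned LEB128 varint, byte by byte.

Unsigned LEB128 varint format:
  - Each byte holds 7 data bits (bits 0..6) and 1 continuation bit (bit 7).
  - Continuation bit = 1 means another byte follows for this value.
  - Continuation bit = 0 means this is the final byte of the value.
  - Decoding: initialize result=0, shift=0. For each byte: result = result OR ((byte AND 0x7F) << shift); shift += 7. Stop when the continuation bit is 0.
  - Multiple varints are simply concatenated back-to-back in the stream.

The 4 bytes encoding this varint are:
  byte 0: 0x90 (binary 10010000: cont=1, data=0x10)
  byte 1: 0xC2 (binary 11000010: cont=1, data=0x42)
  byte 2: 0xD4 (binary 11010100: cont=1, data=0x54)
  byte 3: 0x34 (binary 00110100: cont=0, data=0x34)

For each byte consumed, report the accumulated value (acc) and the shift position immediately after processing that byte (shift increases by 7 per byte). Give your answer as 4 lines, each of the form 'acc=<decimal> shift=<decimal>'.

byte 0=0x90: payload=0x10=16, contrib = 16<<0 = 16; acc -> 16, shift -> 7
byte 1=0xC2: payload=0x42=66, contrib = 66<<7 = 8448; acc -> 8464, shift -> 14
byte 2=0xD4: payload=0x54=84, contrib = 84<<14 = 1376256; acc -> 1384720, shift -> 21
byte 3=0x34: payload=0x34=52, contrib = 52<<21 = 109051904; acc -> 110436624, shift -> 28

Answer: acc=16 shift=7
acc=8464 shift=14
acc=1384720 shift=21
acc=110436624 shift=28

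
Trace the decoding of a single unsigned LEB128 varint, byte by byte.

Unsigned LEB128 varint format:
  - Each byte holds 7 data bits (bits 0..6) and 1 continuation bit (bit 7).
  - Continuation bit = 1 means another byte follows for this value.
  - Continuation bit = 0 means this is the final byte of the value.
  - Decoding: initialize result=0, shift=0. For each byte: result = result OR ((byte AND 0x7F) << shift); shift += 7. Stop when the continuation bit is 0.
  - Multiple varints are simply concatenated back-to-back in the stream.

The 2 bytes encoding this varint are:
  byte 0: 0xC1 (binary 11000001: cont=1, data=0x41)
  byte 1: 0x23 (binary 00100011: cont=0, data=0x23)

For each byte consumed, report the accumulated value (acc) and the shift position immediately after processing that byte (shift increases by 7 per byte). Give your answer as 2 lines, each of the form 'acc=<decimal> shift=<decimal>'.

Answer: acc=65 shift=7
acc=4545 shift=14

Derivation:
byte 0=0xC1: payload=0x41=65, contrib = 65<<0 = 65; acc -> 65, shift -> 7
byte 1=0x23: payload=0x23=35, contrib = 35<<7 = 4480; acc -> 4545, shift -> 14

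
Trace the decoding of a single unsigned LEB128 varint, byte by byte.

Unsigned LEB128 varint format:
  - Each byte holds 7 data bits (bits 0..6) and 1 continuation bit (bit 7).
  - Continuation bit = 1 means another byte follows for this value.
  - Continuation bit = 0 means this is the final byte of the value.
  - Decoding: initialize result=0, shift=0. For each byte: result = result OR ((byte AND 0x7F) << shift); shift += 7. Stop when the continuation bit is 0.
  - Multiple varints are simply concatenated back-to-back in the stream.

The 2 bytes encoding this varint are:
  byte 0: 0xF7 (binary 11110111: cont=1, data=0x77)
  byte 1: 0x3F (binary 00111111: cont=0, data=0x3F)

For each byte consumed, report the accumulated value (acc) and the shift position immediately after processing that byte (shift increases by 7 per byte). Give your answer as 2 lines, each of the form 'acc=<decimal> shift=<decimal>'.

Answer: acc=119 shift=7
acc=8183 shift=14

Derivation:
byte 0=0xF7: payload=0x77=119, contrib = 119<<0 = 119; acc -> 119, shift -> 7
byte 1=0x3F: payload=0x3F=63, contrib = 63<<7 = 8064; acc -> 8183, shift -> 14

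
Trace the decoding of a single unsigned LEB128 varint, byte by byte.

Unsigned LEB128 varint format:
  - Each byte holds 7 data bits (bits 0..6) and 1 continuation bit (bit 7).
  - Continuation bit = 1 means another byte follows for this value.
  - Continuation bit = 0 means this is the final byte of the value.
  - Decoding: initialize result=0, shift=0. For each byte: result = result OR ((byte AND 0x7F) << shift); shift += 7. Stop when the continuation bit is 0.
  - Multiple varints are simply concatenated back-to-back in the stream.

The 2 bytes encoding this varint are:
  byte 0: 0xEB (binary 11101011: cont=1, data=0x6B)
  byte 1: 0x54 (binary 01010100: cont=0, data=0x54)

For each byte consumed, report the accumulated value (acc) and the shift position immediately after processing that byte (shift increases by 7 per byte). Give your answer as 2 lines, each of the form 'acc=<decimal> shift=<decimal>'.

byte 0=0xEB: payload=0x6B=107, contrib = 107<<0 = 107; acc -> 107, shift -> 7
byte 1=0x54: payload=0x54=84, contrib = 84<<7 = 10752; acc -> 10859, shift -> 14

Answer: acc=107 shift=7
acc=10859 shift=14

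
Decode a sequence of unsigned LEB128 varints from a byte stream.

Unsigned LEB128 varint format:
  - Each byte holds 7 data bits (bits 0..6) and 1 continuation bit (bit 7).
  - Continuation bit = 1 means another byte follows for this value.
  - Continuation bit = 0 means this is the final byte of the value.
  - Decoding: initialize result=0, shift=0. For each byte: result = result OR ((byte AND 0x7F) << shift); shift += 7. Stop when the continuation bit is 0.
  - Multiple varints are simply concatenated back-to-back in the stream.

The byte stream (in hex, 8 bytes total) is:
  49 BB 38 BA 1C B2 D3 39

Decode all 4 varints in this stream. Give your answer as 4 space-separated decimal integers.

Answer: 73 7227 3642 944562

Derivation:
  byte[0]=0x49 cont=0 payload=0x49=73: acc |= 73<<0 -> acc=73 shift=7 [end]
Varint 1: bytes[0:1] = 49 -> value 73 (1 byte(s))
  byte[1]=0xBB cont=1 payload=0x3B=59: acc |= 59<<0 -> acc=59 shift=7
  byte[2]=0x38 cont=0 payload=0x38=56: acc |= 56<<7 -> acc=7227 shift=14 [end]
Varint 2: bytes[1:3] = BB 38 -> value 7227 (2 byte(s))
  byte[3]=0xBA cont=1 payload=0x3A=58: acc |= 58<<0 -> acc=58 shift=7
  byte[4]=0x1C cont=0 payload=0x1C=28: acc |= 28<<7 -> acc=3642 shift=14 [end]
Varint 3: bytes[3:5] = BA 1C -> value 3642 (2 byte(s))
  byte[5]=0xB2 cont=1 payload=0x32=50: acc |= 50<<0 -> acc=50 shift=7
  byte[6]=0xD3 cont=1 payload=0x53=83: acc |= 83<<7 -> acc=10674 shift=14
  byte[7]=0x39 cont=0 payload=0x39=57: acc |= 57<<14 -> acc=944562 shift=21 [end]
Varint 4: bytes[5:8] = B2 D3 39 -> value 944562 (3 byte(s))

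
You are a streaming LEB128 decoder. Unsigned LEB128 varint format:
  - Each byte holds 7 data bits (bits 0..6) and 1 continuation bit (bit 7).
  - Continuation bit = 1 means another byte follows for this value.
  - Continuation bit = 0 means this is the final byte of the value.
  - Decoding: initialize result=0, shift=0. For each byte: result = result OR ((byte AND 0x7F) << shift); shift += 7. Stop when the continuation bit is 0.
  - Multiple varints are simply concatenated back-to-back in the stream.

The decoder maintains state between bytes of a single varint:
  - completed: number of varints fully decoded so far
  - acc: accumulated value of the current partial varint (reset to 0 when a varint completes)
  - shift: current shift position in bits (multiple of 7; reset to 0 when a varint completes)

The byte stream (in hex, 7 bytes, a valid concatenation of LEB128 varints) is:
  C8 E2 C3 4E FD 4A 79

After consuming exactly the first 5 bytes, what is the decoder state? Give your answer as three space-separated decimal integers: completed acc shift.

Answer: 1 125 7

Derivation:
byte[0]=0xC8 cont=1 payload=0x48: acc |= 72<<0 -> completed=0 acc=72 shift=7
byte[1]=0xE2 cont=1 payload=0x62: acc |= 98<<7 -> completed=0 acc=12616 shift=14
byte[2]=0xC3 cont=1 payload=0x43: acc |= 67<<14 -> completed=0 acc=1110344 shift=21
byte[3]=0x4E cont=0 payload=0x4E: varint #1 complete (value=164688200); reset -> completed=1 acc=0 shift=0
byte[4]=0xFD cont=1 payload=0x7D: acc |= 125<<0 -> completed=1 acc=125 shift=7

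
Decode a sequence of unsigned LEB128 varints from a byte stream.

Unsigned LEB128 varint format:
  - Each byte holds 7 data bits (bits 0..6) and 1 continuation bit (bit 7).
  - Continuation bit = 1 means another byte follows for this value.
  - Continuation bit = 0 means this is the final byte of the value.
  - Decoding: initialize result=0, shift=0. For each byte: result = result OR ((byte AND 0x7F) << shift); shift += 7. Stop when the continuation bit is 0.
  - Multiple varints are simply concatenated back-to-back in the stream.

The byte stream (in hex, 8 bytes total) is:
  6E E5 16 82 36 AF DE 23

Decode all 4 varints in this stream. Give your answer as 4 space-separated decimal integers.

  byte[0]=0x6E cont=0 payload=0x6E=110: acc |= 110<<0 -> acc=110 shift=7 [end]
Varint 1: bytes[0:1] = 6E -> value 110 (1 byte(s))
  byte[1]=0xE5 cont=1 payload=0x65=101: acc |= 101<<0 -> acc=101 shift=7
  byte[2]=0x16 cont=0 payload=0x16=22: acc |= 22<<7 -> acc=2917 shift=14 [end]
Varint 2: bytes[1:3] = E5 16 -> value 2917 (2 byte(s))
  byte[3]=0x82 cont=1 payload=0x02=2: acc |= 2<<0 -> acc=2 shift=7
  byte[4]=0x36 cont=0 payload=0x36=54: acc |= 54<<7 -> acc=6914 shift=14 [end]
Varint 3: bytes[3:5] = 82 36 -> value 6914 (2 byte(s))
  byte[5]=0xAF cont=1 payload=0x2F=47: acc |= 47<<0 -> acc=47 shift=7
  byte[6]=0xDE cont=1 payload=0x5E=94: acc |= 94<<7 -> acc=12079 shift=14
  byte[7]=0x23 cont=0 payload=0x23=35: acc |= 35<<14 -> acc=585519 shift=21 [end]
Varint 4: bytes[5:8] = AF DE 23 -> value 585519 (3 byte(s))

Answer: 110 2917 6914 585519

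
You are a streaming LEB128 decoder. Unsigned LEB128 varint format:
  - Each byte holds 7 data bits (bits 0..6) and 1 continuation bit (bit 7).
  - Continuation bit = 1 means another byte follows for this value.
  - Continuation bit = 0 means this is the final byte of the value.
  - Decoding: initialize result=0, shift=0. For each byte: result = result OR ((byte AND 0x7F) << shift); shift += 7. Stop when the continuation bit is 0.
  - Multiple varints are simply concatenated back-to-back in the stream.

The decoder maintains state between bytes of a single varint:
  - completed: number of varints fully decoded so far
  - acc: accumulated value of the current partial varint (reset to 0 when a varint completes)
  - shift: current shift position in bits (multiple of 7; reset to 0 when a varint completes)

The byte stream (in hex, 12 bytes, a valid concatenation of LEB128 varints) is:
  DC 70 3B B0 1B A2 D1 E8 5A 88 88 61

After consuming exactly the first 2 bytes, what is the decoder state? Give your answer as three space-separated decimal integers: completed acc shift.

Answer: 1 0 0

Derivation:
byte[0]=0xDC cont=1 payload=0x5C: acc |= 92<<0 -> completed=0 acc=92 shift=7
byte[1]=0x70 cont=0 payload=0x70: varint #1 complete (value=14428); reset -> completed=1 acc=0 shift=0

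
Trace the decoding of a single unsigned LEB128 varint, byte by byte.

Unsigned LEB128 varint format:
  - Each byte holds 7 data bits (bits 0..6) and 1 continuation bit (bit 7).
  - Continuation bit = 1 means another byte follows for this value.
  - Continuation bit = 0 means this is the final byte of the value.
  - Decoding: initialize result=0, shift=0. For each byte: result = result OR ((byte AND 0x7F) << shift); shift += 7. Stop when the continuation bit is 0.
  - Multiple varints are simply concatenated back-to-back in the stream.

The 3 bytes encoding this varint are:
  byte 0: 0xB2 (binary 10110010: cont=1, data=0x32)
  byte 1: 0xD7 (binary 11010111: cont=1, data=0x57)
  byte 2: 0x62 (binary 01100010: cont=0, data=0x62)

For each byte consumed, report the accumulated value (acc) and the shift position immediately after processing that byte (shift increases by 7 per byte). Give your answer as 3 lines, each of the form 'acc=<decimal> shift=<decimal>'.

Answer: acc=50 shift=7
acc=11186 shift=14
acc=1616818 shift=21

Derivation:
byte 0=0xB2: payload=0x32=50, contrib = 50<<0 = 50; acc -> 50, shift -> 7
byte 1=0xD7: payload=0x57=87, contrib = 87<<7 = 11136; acc -> 11186, shift -> 14
byte 2=0x62: payload=0x62=98, contrib = 98<<14 = 1605632; acc -> 1616818, shift -> 21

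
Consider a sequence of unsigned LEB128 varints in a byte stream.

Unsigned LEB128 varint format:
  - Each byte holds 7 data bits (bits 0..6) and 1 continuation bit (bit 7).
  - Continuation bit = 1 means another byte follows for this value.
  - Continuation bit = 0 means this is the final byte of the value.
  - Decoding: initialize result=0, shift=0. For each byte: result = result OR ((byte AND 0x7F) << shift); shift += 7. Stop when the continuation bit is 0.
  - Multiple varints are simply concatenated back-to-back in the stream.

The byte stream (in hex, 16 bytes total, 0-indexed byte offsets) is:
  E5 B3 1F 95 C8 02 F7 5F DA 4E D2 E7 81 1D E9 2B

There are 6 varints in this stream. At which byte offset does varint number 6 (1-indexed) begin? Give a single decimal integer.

  byte[0]=0xE5 cont=1 payload=0x65=101: acc |= 101<<0 -> acc=101 shift=7
  byte[1]=0xB3 cont=1 payload=0x33=51: acc |= 51<<7 -> acc=6629 shift=14
  byte[2]=0x1F cont=0 payload=0x1F=31: acc |= 31<<14 -> acc=514533 shift=21 [end]
Varint 1: bytes[0:3] = E5 B3 1F -> value 514533 (3 byte(s))
  byte[3]=0x95 cont=1 payload=0x15=21: acc |= 21<<0 -> acc=21 shift=7
  byte[4]=0xC8 cont=1 payload=0x48=72: acc |= 72<<7 -> acc=9237 shift=14
  byte[5]=0x02 cont=0 payload=0x02=2: acc |= 2<<14 -> acc=42005 shift=21 [end]
Varint 2: bytes[3:6] = 95 C8 02 -> value 42005 (3 byte(s))
  byte[6]=0xF7 cont=1 payload=0x77=119: acc |= 119<<0 -> acc=119 shift=7
  byte[7]=0x5F cont=0 payload=0x5F=95: acc |= 95<<7 -> acc=12279 shift=14 [end]
Varint 3: bytes[6:8] = F7 5F -> value 12279 (2 byte(s))
  byte[8]=0xDA cont=1 payload=0x5A=90: acc |= 90<<0 -> acc=90 shift=7
  byte[9]=0x4E cont=0 payload=0x4E=78: acc |= 78<<7 -> acc=10074 shift=14 [end]
Varint 4: bytes[8:10] = DA 4E -> value 10074 (2 byte(s))
  byte[10]=0xD2 cont=1 payload=0x52=82: acc |= 82<<0 -> acc=82 shift=7
  byte[11]=0xE7 cont=1 payload=0x67=103: acc |= 103<<7 -> acc=13266 shift=14
  byte[12]=0x81 cont=1 payload=0x01=1: acc |= 1<<14 -> acc=29650 shift=21
  byte[13]=0x1D cont=0 payload=0x1D=29: acc |= 29<<21 -> acc=60847058 shift=28 [end]
Varint 5: bytes[10:14] = D2 E7 81 1D -> value 60847058 (4 byte(s))
  byte[14]=0xE9 cont=1 payload=0x69=105: acc |= 105<<0 -> acc=105 shift=7
  byte[15]=0x2B cont=0 payload=0x2B=43: acc |= 43<<7 -> acc=5609 shift=14 [end]
Varint 6: bytes[14:16] = E9 2B -> value 5609 (2 byte(s))

Answer: 14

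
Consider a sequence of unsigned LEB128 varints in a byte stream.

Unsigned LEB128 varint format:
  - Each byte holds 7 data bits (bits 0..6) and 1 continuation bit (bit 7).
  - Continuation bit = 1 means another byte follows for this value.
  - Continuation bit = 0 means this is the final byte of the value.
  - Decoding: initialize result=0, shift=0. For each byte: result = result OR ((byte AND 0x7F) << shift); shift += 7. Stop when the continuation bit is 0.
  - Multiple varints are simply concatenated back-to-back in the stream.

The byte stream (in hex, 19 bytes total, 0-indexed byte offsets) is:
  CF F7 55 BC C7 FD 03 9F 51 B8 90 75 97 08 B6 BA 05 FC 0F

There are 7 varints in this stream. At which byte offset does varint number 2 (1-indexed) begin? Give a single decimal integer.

  byte[0]=0xCF cont=1 payload=0x4F=79: acc |= 79<<0 -> acc=79 shift=7
  byte[1]=0xF7 cont=1 payload=0x77=119: acc |= 119<<7 -> acc=15311 shift=14
  byte[2]=0x55 cont=0 payload=0x55=85: acc |= 85<<14 -> acc=1407951 shift=21 [end]
Varint 1: bytes[0:3] = CF F7 55 -> value 1407951 (3 byte(s))
  byte[3]=0xBC cont=1 payload=0x3C=60: acc |= 60<<0 -> acc=60 shift=7
  byte[4]=0xC7 cont=1 payload=0x47=71: acc |= 71<<7 -> acc=9148 shift=14
  byte[5]=0xFD cont=1 payload=0x7D=125: acc |= 125<<14 -> acc=2057148 shift=21
  byte[6]=0x03 cont=0 payload=0x03=3: acc |= 3<<21 -> acc=8348604 shift=28 [end]
Varint 2: bytes[3:7] = BC C7 FD 03 -> value 8348604 (4 byte(s))
  byte[7]=0x9F cont=1 payload=0x1F=31: acc |= 31<<0 -> acc=31 shift=7
  byte[8]=0x51 cont=0 payload=0x51=81: acc |= 81<<7 -> acc=10399 shift=14 [end]
Varint 3: bytes[7:9] = 9F 51 -> value 10399 (2 byte(s))
  byte[9]=0xB8 cont=1 payload=0x38=56: acc |= 56<<0 -> acc=56 shift=7
  byte[10]=0x90 cont=1 payload=0x10=16: acc |= 16<<7 -> acc=2104 shift=14
  byte[11]=0x75 cont=0 payload=0x75=117: acc |= 117<<14 -> acc=1919032 shift=21 [end]
Varint 4: bytes[9:12] = B8 90 75 -> value 1919032 (3 byte(s))
  byte[12]=0x97 cont=1 payload=0x17=23: acc |= 23<<0 -> acc=23 shift=7
  byte[13]=0x08 cont=0 payload=0x08=8: acc |= 8<<7 -> acc=1047 shift=14 [end]
Varint 5: bytes[12:14] = 97 08 -> value 1047 (2 byte(s))
  byte[14]=0xB6 cont=1 payload=0x36=54: acc |= 54<<0 -> acc=54 shift=7
  byte[15]=0xBA cont=1 payload=0x3A=58: acc |= 58<<7 -> acc=7478 shift=14
  byte[16]=0x05 cont=0 payload=0x05=5: acc |= 5<<14 -> acc=89398 shift=21 [end]
Varint 6: bytes[14:17] = B6 BA 05 -> value 89398 (3 byte(s))
  byte[17]=0xFC cont=1 payload=0x7C=124: acc |= 124<<0 -> acc=124 shift=7
  byte[18]=0x0F cont=0 payload=0x0F=15: acc |= 15<<7 -> acc=2044 shift=14 [end]
Varint 7: bytes[17:19] = FC 0F -> value 2044 (2 byte(s))

Answer: 3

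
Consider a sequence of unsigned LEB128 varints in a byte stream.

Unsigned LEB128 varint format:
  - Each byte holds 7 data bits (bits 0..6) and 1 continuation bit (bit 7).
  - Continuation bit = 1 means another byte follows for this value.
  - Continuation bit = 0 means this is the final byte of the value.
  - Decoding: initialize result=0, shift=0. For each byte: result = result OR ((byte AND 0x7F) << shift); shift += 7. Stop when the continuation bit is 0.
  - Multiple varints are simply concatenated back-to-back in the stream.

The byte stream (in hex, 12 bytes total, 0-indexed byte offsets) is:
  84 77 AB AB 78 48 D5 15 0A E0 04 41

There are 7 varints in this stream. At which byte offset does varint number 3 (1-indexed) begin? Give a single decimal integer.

  byte[0]=0x84 cont=1 payload=0x04=4: acc |= 4<<0 -> acc=4 shift=7
  byte[1]=0x77 cont=0 payload=0x77=119: acc |= 119<<7 -> acc=15236 shift=14 [end]
Varint 1: bytes[0:2] = 84 77 -> value 15236 (2 byte(s))
  byte[2]=0xAB cont=1 payload=0x2B=43: acc |= 43<<0 -> acc=43 shift=7
  byte[3]=0xAB cont=1 payload=0x2B=43: acc |= 43<<7 -> acc=5547 shift=14
  byte[4]=0x78 cont=0 payload=0x78=120: acc |= 120<<14 -> acc=1971627 shift=21 [end]
Varint 2: bytes[2:5] = AB AB 78 -> value 1971627 (3 byte(s))
  byte[5]=0x48 cont=0 payload=0x48=72: acc |= 72<<0 -> acc=72 shift=7 [end]
Varint 3: bytes[5:6] = 48 -> value 72 (1 byte(s))
  byte[6]=0xD5 cont=1 payload=0x55=85: acc |= 85<<0 -> acc=85 shift=7
  byte[7]=0x15 cont=0 payload=0x15=21: acc |= 21<<7 -> acc=2773 shift=14 [end]
Varint 4: bytes[6:8] = D5 15 -> value 2773 (2 byte(s))
  byte[8]=0x0A cont=0 payload=0x0A=10: acc |= 10<<0 -> acc=10 shift=7 [end]
Varint 5: bytes[8:9] = 0A -> value 10 (1 byte(s))
  byte[9]=0xE0 cont=1 payload=0x60=96: acc |= 96<<0 -> acc=96 shift=7
  byte[10]=0x04 cont=0 payload=0x04=4: acc |= 4<<7 -> acc=608 shift=14 [end]
Varint 6: bytes[9:11] = E0 04 -> value 608 (2 byte(s))
  byte[11]=0x41 cont=0 payload=0x41=65: acc |= 65<<0 -> acc=65 shift=7 [end]
Varint 7: bytes[11:12] = 41 -> value 65 (1 byte(s))

Answer: 5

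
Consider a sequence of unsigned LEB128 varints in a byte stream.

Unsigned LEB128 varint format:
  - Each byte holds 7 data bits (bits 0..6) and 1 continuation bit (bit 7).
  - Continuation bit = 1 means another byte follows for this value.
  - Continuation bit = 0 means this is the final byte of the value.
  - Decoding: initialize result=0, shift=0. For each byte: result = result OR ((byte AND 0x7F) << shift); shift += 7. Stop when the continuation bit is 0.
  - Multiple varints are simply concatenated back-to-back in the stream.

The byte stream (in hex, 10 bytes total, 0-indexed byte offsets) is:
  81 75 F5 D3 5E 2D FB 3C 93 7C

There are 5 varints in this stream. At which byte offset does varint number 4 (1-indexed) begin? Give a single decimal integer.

Answer: 6

Derivation:
  byte[0]=0x81 cont=1 payload=0x01=1: acc |= 1<<0 -> acc=1 shift=7
  byte[1]=0x75 cont=0 payload=0x75=117: acc |= 117<<7 -> acc=14977 shift=14 [end]
Varint 1: bytes[0:2] = 81 75 -> value 14977 (2 byte(s))
  byte[2]=0xF5 cont=1 payload=0x75=117: acc |= 117<<0 -> acc=117 shift=7
  byte[3]=0xD3 cont=1 payload=0x53=83: acc |= 83<<7 -> acc=10741 shift=14
  byte[4]=0x5E cont=0 payload=0x5E=94: acc |= 94<<14 -> acc=1550837 shift=21 [end]
Varint 2: bytes[2:5] = F5 D3 5E -> value 1550837 (3 byte(s))
  byte[5]=0x2D cont=0 payload=0x2D=45: acc |= 45<<0 -> acc=45 shift=7 [end]
Varint 3: bytes[5:6] = 2D -> value 45 (1 byte(s))
  byte[6]=0xFB cont=1 payload=0x7B=123: acc |= 123<<0 -> acc=123 shift=7
  byte[7]=0x3C cont=0 payload=0x3C=60: acc |= 60<<7 -> acc=7803 shift=14 [end]
Varint 4: bytes[6:8] = FB 3C -> value 7803 (2 byte(s))
  byte[8]=0x93 cont=1 payload=0x13=19: acc |= 19<<0 -> acc=19 shift=7
  byte[9]=0x7C cont=0 payload=0x7C=124: acc |= 124<<7 -> acc=15891 shift=14 [end]
Varint 5: bytes[8:10] = 93 7C -> value 15891 (2 byte(s))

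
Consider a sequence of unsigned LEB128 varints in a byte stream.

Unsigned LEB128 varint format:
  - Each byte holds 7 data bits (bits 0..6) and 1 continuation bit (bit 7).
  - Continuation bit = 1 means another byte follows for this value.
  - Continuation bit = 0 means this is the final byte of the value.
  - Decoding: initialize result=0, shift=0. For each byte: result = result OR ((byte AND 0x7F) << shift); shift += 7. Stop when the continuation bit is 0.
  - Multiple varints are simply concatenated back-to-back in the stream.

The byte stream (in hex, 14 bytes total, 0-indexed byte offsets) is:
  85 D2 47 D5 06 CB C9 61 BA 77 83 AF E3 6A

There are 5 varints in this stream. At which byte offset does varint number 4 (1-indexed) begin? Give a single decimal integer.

Answer: 8

Derivation:
  byte[0]=0x85 cont=1 payload=0x05=5: acc |= 5<<0 -> acc=5 shift=7
  byte[1]=0xD2 cont=1 payload=0x52=82: acc |= 82<<7 -> acc=10501 shift=14
  byte[2]=0x47 cont=0 payload=0x47=71: acc |= 71<<14 -> acc=1173765 shift=21 [end]
Varint 1: bytes[0:3] = 85 D2 47 -> value 1173765 (3 byte(s))
  byte[3]=0xD5 cont=1 payload=0x55=85: acc |= 85<<0 -> acc=85 shift=7
  byte[4]=0x06 cont=0 payload=0x06=6: acc |= 6<<7 -> acc=853 shift=14 [end]
Varint 2: bytes[3:5] = D5 06 -> value 853 (2 byte(s))
  byte[5]=0xCB cont=1 payload=0x4B=75: acc |= 75<<0 -> acc=75 shift=7
  byte[6]=0xC9 cont=1 payload=0x49=73: acc |= 73<<7 -> acc=9419 shift=14
  byte[7]=0x61 cont=0 payload=0x61=97: acc |= 97<<14 -> acc=1598667 shift=21 [end]
Varint 3: bytes[5:8] = CB C9 61 -> value 1598667 (3 byte(s))
  byte[8]=0xBA cont=1 payload=0x3A=58: acc |= 58<<0 -> acc=58 shift=7
  byte[9]=0x77 cont=0 payload=0x77=119: acc |= 119<<7 -> acc=15290 shift=14 [end]
Varint 4: bytes[8:10] = BA 77 -> value 15290 (2 byte(s))
  byte[10]=0x83 cont=1 payload=0x03=3: acc |= 3<<0 -> acc=3 shift=7
  byte[11]=0xAF cont=1 payload=0x2F=47: acc |= 47<<7 -> acc=6019 shift=14
  byte[12]=0xE3 cont=1 payload=0x63=99: acc |= 99<<14 -> acc=1628035 shift=21
  byte[13]=0x6A cont=0 payload=0x6A=106: acc |= 106<<21 -> acc=223926147 shift=28 [end]
Varint 5: bytes[10:14] = 83 AF E3 6A -> value 223926147 (4 byte(s))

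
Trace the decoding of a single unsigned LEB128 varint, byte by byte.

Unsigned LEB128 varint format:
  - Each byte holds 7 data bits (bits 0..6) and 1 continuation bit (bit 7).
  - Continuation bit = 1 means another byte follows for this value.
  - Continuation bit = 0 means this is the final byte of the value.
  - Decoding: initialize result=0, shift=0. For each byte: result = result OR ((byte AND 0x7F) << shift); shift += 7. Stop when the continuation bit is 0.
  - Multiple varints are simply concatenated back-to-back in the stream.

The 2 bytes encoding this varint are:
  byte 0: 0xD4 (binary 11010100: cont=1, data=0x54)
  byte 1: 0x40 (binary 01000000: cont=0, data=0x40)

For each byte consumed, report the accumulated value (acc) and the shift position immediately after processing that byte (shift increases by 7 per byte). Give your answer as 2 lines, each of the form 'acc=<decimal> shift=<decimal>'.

Answer: acc=84 shift=7
acc=8276 shift=14

Derivation:
byte 0=0xD4: payload=0x54=84, contrib = 84<<0 = 84; acc -> 84, shift -> 7
byte 1=0x40: payload=0x40=64, contrib = 64<<7 = 8192; acc -> 8276, shift -> 14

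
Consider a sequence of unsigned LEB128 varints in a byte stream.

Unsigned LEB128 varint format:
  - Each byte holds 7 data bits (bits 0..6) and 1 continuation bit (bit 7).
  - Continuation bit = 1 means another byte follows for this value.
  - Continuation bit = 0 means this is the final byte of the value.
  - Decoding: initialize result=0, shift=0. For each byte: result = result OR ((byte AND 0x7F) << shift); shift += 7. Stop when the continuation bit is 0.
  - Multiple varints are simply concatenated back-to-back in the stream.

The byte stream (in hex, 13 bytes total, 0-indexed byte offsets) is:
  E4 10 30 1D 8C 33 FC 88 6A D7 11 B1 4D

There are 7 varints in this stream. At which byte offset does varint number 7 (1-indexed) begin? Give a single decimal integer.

Answer: 11

Derivation:
  byte[0]=0xE4 cont=1 payload=0x64=100: acc |= 100<<0 -> acc=100 shift=7
  byte[1]=0x10 cont=0 payload=0x10=16: acc |= 16<<7 -> acc=2148 shift=14 [end]
Varint 1: bytes[0:2] = E4 10 -> value 2148 (2 byte(s))
  byte[2]=0x30 cont=0 payload=0x30=48: acc |= 48<<0 -> acc=48 shift=7 [end]
Varint 2: bytes[2:3] = 30 -> value 48 (1 byte(s))
  byte[3]=0x1D cont=0 payload=0x1D=29: acc |= 29<<0 -> acc=29 shift=7 [end]
Varint 3: bytes[3:4] = 1D -> value 29 (1 byte(s))
  byte[4]=0x8C cont=1 payload=0x0C=12: acc |= 12<<0 -> acc=12 shift=7
  byte[5]=0x33 cont=0 payload=0x33=51: acc |= 51<<7 -> acc=6540 shift=14 [end]
Varint 4: bytes[4:6] = 8C 33 -> value 6540 (2 byte(s))
  byte[6]=0xFC cont=1 payload=0x7C=124: acc |= 124<<0 -> acc=124 shift=7
  byte[7]=0x88 cont=1 payload=0x08=8: acc |= 8<<7 -> acc=1148 shift=14
  byte[8]=0x6A cont=0 payload=0x6A=106: acc |= 106<<14 -> acc=1737852 shift=21 [end]
Varint 5: bytes[6:9] = FC 88 6A -> value 1737852 (3 byte(s))
  byte[9]=0xD7 cont=1 payload=0x57=87: acc |= 87<<0 -> acc=87 shift=7
  byte[10]=0x11 cont=0 payload=0x11=17: acc |= 17<<7 -> acc=2263 shift=14 [end]
Varint 6: bytes[9:11] = D7 11 -> value 2263 (2 byte(s))
  byte[11]=0xB1 cont=1 payload=0x31=49: acc |= 49<<0 -> acc=49 shift=7
  byte[12]=0x4D cont=0 payload=0x4D=77: acc |= 77<<7 -> acc=9905 shift=14 [end]
Varint 7: bytes[11:13] = B1 4D -> value 9905 (2 byte(s))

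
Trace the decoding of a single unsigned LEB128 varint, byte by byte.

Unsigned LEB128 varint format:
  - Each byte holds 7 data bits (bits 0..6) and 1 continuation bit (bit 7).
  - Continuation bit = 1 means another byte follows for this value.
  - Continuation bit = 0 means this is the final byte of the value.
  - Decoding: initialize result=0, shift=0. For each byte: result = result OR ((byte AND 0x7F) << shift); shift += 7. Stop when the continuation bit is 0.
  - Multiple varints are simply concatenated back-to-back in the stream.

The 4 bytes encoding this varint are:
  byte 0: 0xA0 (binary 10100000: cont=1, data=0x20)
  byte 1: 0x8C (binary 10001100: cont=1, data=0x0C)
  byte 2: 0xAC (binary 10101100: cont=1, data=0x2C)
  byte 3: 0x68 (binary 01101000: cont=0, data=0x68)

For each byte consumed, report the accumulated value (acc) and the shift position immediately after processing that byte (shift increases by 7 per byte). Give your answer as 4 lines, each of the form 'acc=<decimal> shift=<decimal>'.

Answer: acc=32 shift=7
acc=1568 shift=14
acc=722464 shift=21
acc=218826272 shift=28

Derivation:
byte 0=0xA0: payload=0x20=32, contrib = 32<<0 = 32; acc -> 32, shift -> 7
byte 1=0x8C: payload=0x0C=12, contrib = 12<<7 = 1536; acc -> 1568, shift -> 14
byte 2=0xAC: payload=0x2C=44, contrib = 44<<14 = 720896; acc -> 722464, shift -> 21
byte 3=0x68: payload=0x68=104, contrib = 104<<21 = 218103808; acc -> 218826272, shift -> 28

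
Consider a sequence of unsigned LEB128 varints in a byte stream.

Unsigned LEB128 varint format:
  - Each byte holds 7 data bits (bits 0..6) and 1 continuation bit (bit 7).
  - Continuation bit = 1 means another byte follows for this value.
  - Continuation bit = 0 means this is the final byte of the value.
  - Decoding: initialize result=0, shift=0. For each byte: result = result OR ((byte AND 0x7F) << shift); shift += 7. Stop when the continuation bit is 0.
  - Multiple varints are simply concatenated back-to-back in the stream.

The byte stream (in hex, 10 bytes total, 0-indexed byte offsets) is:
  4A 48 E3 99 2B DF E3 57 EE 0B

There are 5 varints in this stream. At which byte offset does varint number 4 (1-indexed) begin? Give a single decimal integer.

  byte[0]=0x4A cont=0 payload=0x4A=74: acc |= 74<<0 -> acc=74 shift=7 [end]
Varint 1: bytes[0:1] = 4A -> value 74 (1 byte(s))
  byte[1]=0x48 cont=0 payload=0x48=72: acc |= 72<<0 -> acc=72 shift=7 [end]
Varint 2: bytes[1:2] = 48 -> value 72 (1 byte(s))
  byte[2]=0xE3 cont=1 payload=0x63=99: acc |= 99<<0 -> acc=99 shift=7
  byte[3]=0x99 cont=1 payload=0x19=25: acc |= 25<<7 -> acc=3299 shift=14
  byte[4]=0x2B cont=0 payload=0x2B=43: acc |= 43<<14 -> acc=707811 shift=21 [end]
Varint 3: bytes[2:5] = E3 99 2B -> value 707811 (3 byte(s))
  byte[5]=0xDF cont=1 payload=0x5F=95: acc |= 95<<0 -> acc=95 shift=7
  byte[6]=0xE3 cont=1 payload=0x63=99: acc |= 99<<7 -> acc=12767 shift=14
  byte[7]=0x57 cont=0 payload=0x57=87: acc |= 87<<14 -> acc=1438175 shift=21 [end]
Varint 4: bytes[5:8] = DF E3 57 -> value 1438175 (3 byte(s))
  byte[8]=0xEE cont=1 payload=0x6E=110: acc |= 110<<0 -> acc=110 shift=7
  byte[9]=0x0B cont=0 payload=0x0B=11: acc |= 11<<7 -> acc=1518 shift=14 [end]
Varint 5: bytes[8:10] = EE 0B -> value 1518 (2 byte(s))

Answer: 5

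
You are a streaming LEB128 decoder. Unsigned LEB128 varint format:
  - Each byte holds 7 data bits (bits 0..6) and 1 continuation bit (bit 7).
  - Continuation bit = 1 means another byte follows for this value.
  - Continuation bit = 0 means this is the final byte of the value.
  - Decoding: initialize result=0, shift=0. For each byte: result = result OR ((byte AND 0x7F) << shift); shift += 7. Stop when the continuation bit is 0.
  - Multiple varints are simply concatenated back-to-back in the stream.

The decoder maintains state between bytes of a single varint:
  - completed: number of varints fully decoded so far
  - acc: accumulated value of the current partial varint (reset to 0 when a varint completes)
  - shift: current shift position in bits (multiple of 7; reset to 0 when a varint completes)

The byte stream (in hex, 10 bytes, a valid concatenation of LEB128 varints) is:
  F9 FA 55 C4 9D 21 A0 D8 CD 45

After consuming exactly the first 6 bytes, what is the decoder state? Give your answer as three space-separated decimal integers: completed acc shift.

Answer: 2 0 0

Derivation:
byte[0]=0xF9 cont=1 payload=0x79: acc |= 121<<0 -> completed=0 acc=121 shift=7
byte[1]=0xFA cont=1 payload=0x7A: acc |= 122<<7 -> completed=0 acc=15737 shift=14
byte[2]=0x55 cont=0 payload=0x55: varint #1 complete (value=1408377); reset -> completed=1 acc=0 shift=0
byte[3]=0xC4 cont=1 payload=0x44: acc |= 68<<0 -> completed=1 acc=68 shift=7
byte[4]=0x9D cont=1 payload=0x1D: acc |= 29<<7 -> completed=1 acc=3780 shift=14
byte[5]=0x21 cont=0 payload=0x21: varint #2 complete (value=544452); reset -> completed=2 acc=0 shift=0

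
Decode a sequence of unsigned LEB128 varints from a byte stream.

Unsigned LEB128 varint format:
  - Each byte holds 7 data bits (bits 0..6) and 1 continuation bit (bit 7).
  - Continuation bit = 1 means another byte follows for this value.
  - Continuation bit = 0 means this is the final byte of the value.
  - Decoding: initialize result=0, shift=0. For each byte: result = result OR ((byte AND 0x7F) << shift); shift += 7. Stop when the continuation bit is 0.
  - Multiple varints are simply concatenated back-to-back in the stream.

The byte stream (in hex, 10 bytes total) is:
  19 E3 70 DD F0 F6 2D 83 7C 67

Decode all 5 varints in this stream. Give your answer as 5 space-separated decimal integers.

Answer: 25 14435 96319581 15875 103

Derivation:
  byte[0]=0x19 cont=0 payload=0x19=25: acc |= 25<<0 -> acc=25 shift=7 [end]
Varint 1: bytes[0:1] = 19 -> value 25 (1 byte(s))
  byte[1]=0xE3 cont=1 payload=0x63=99: acc |= 99<<0 -> acc=99 shift=7
  byte[2]=0x70 cont=0 payload=0x70=112: acc |= 112<<7 -> acc=14435 shift=14 [end]
Varint 2: bytes[1:3] = E3 70 -> value 14435 (2 byte(s))
  byte[3]=0xDD cont=1 payload=0x5D=93: acc |= 93<<0 -> acc=93 shift=7
  byte[4]=0xF0 cont=1 payload=0x70=112: acc |= 112<<7 -> acc=14429 shift=14
  byte[5]=0xF6 cont=1 payload=0x76=118: acc |= 118<<14 -> acc=1947741 shift=21
  byte[6]=0x2D cont=0 payload=0x2D=45: acc |= 45<<21 -> acc=96319581 shift=28 [end]
Varint 3: bytes[3:7] = DD F0 F6 2D -> value 96319581 (4 byte(s))
  byte[7]=0x83 cont=1 payload=0x03=3: acc |= 3<<0 -> acc=3 shift=7
  byte[8]=0x7C cont=0 payload=0x7C=124: acc |= 124<<7 -> acc=15875 shift=14 [end]
Varint 4: bytes[7:9] = 83 7C -> value 15875 (2 byte(s))
  byte[9]=0x67 cont=0 payload=0x67=103: acc |= 103<<0 -> acc=103 shift=7 [end]
Varint 5: bytes[9:10] = 67 -> value 103 (1 byte(s))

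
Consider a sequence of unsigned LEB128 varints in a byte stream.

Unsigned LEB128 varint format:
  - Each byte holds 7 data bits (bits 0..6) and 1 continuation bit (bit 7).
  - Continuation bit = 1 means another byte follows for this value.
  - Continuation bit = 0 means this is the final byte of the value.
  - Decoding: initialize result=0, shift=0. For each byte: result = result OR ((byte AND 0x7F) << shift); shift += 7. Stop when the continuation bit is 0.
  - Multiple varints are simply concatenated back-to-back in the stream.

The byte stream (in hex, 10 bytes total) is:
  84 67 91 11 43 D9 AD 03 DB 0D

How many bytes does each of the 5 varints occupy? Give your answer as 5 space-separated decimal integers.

  byte[0]=0x84 cont=1 payload=0x04=4: acc |= 4<<0 -> acc=4 shift=7
  byte[1]=0x67 cont=0 payload=0x67=103: acc |= 103<<7 -> acc=13188 shift=14 [end]
Varint 1: bytes[0:2] = 84 67 -> value 13188 (2 byte(s))
  byte[2]=0x91 cont=1 payload=0x11=17: acc |= 17<<0 -> acc=17 shift=7
  byte[3]=0x11 cont=0 payload=0x11=17: acc |= 17<<7 -> acc=2193 shift=14 [end]
Varint 2: bytes[2:4] = 91 11 -> value 2193 (2 byte(s))
  byte[4]=0x43 cont=0 payload=0x43=67: acc |= 67<<0 -> acc=67 shift=7 [end]
Varint 3: bytes[4:5] = 43 -> value 67 (1 byte(s))
  byte[5]=0xD9 cont=1 payload=0x59=89: acc |= 89<<0 -> acc=89 shift=7
  byte[6]=0xAD cont=1 payload=0x2D=45: acc |= 45<<7 -> acc=5849 shift=14
  byte[7]=0x03 cont=0 payload=0x03=3: acc |= 3<<14 -> acc=55001 shift=21 [end]
Varint 4: bytes[5:8] = D9 AD 03 -> value 55001 (3 byte(s))
  byte[8]=0xDB cont=1 payload=0x5B=91: acc |= 91<<0 -> acc=91 shift=7
  byte[9]=0x0D cont=0 payload=0x0D=13: acc |= 13<<7 -> acc=1755 shift=14 [end]
Varint 5: bytes[8:10] = DB 0D -> value 1755 (2 byte(s))

Answer: 2 2 1 3 2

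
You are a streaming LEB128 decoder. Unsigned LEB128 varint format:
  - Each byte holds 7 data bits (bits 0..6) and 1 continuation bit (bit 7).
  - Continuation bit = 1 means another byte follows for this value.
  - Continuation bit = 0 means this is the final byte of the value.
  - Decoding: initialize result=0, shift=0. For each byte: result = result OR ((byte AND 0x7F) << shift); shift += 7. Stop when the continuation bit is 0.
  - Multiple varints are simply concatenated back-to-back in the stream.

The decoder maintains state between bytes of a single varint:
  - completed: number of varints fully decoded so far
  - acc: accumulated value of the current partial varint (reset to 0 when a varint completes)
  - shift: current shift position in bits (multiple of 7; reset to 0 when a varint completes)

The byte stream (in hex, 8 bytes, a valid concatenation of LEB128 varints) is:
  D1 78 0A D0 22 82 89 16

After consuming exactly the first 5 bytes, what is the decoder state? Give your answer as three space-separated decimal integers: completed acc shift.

byte[0]=0xD1 cont=1 payload=0x51: acc |= 81<<0 -> completed=0 acc=81 shift=7
byte[1]=0x78 cont=0 payload=0x78: varint #1 complete (value=15441); reset -> completed=1 acc=0 shift=0
byte[2]=0x0A cont=0 payload=0x0A: varint #2 complete (value=10); reset -> completed=2 acc=0 shift=0
byte[3]=0xD0 cont=1 payload=0x50: acc |= 80<<0 -> completed=2 acc=80 shift=7
byte[4]=0x22 cont=0 payload=0x22: varint #3 complete (value=4432); reset -> completed=3 acc=0 shift=0

Answer: 3 0 0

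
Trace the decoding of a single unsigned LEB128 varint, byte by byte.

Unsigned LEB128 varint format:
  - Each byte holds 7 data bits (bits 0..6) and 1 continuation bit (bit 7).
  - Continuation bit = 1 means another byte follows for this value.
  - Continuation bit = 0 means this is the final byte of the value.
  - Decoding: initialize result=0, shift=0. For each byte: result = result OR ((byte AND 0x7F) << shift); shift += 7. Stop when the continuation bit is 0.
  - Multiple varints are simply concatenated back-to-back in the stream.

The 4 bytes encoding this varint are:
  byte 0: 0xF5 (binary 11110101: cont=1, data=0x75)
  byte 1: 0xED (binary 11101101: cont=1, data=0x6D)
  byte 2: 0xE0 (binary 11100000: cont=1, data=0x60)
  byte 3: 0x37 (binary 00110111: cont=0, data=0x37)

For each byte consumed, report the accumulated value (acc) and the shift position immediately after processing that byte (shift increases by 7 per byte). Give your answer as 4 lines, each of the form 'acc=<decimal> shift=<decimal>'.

Answer: acc=117 shift=7
acc=14069 shift=14
acc=1586933 shift=21
acc=116930293 shift=28

Derivation:
byte 0=0xF5: payload=0x75=117, contrib = 117<<0 = 117; acc -> 117, shift -> 7
byte 1=0xED: payload=0x6D=109, contrib = 109<<7 = 13952; acc -> 14069, shift -> 14
byte 2=0xE0: payload=0x60=96, contrib = 96<<14 = 1572864; acc -> 1586933, shift -> 21
byte 3=0x37: payload=0x37=55, contrib = 55<<21 = 115343360; acc -> 116930293, shift -> 28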